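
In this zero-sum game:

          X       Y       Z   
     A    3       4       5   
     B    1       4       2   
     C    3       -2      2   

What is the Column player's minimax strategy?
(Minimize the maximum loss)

Column should play X, value = 3

Work:
Column player minimizes Row's maximum payoff:
Column X: max payoff to Row = 3
Column Y: max payoff to Row = 4
Column Z: max payoff to Row = 5
Minimum is 3, achieved by column X.
Minimax strategy: X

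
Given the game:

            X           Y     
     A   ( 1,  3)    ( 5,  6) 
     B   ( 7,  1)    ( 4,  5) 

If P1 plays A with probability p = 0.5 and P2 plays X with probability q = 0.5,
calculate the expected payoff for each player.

E[P1] = 4.25, E[P2] = 3.75

Work:
E[P1] = p·q·π₁(A,X) + p·(1-q)·π₁(A,Y) + (1-p)·q·π₁(B,X) + (1-p)·(1-q)·π₁(B,Y)
= 0.5·0.5·1 + 0.5·0.5·5 + 0.5·0.5·7 + 0.5·0.5·4
= 4.25

E[P2] = 3.75 (similar calculation)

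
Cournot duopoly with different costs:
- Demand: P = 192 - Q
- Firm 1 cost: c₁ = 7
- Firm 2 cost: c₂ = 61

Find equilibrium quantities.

q₁* = 79.67, q₂* = 25.67

Work:
Reaction: q₁ = (192 - 7 - q₂)/2
Reaction: q₂ = (192 - 61 - q₁)/2
Solve simultaneously:
q₁* = (192 - 2×7 + 61)/3 = 79.67
q₂* = (192 - 2×61 + 7)/3 = 25.67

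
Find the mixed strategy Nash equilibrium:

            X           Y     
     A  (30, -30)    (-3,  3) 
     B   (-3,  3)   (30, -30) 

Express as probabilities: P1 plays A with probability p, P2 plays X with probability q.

p = 0.5, q = 0.5

Work:
Find probabilities that make opponent indifferent:
P2 chooses q to make P1 indifferent between A and B
P1 chooses p to make P2 indifferent between X and Y
Mixed NE: P1 plays (A: 0.5, B: 0.5), P2 plays (X: 0.5, Y: 0.5)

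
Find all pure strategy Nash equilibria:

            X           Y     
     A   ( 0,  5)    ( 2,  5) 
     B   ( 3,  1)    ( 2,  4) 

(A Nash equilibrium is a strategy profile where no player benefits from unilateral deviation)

Nash equilibrium: (A, Y), (B, Y)

Work:
Best responses:
  P1 vs X: payoffs [0, 3] → best response B (payoff 3)
  P1 vs Y: payoffs [2, 2] → best response A/B (payoff 2)
  P2 vs A: payoffs [5, 5] → best response X/Y (payoff 5)
  P2 vs B: payoffs [1, 4] → best response Y (payoff 4)
Mutual best responses: (A,Y), (B,Y) → Nash equilibria.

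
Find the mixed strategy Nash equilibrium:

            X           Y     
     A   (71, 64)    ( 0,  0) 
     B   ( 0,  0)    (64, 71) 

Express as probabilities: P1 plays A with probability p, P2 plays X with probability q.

p = 0.5259, q = 0.4741

Work:
Find probabilities that make opponent indifferent:
P2 chooses q to make P1 indifferent between A and B
P1 chooses p to make P2 indifferent between X and Y
Mixed NE: P1 plays (A: 0.5259, B: 0.4741), P2 plays (X: 0.4741, Y: 0.5259)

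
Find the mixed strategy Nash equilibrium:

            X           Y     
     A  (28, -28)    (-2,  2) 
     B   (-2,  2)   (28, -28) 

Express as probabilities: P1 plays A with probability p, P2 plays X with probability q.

p = 0.5, q = 0.5

Work:
Find probabilities that make opponent indifferent:
P2 chooses q to make P1 indifferent between A and B
P1 chooses p to make P2 indifferent between X and Y
Mixed NE: P1 plays (A: 0.5, B: 0.5), P2 plays (X: 0.5, Y: 0.5)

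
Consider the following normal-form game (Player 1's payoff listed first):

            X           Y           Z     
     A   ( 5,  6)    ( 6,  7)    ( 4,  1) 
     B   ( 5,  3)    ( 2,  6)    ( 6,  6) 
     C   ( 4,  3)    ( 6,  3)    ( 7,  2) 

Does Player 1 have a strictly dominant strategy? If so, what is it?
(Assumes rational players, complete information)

No strictly dominant strategy exists for Player 1

Work:
A strategy strictly dominates another if it gives a strictly higher payoff against every opponent action. Compare each pair of P1's strategies column-by-column:
  A vs B: [5 vs 5, 6 vs 2, 4 vs 6] → A does not strictly dominate B (column X: 5 ≤ 5)
  A vs C: [5 vs 4, 6 vs 6, 4 vs 7] → A does not strictly dominate C (column Y: 6 ≤ 6)
  B vs A: [5 vs 5, 2 vs 6, 6 vs 4] → B does not strictly dominate A (column X: 5 ≤ 5)
  B vs C: [5 vs 4, 2 vs 6, 6 vs 7] → B does not strictly dominate C (column Y: 2 ≤ 6)
  C vs A: [4 vs 5, 6 vs 6, 7 vs 4] → C does not strictly dominate A (column X: 4 ≤ 5)
  C vs B: [4 vs 5, 6 vs 2, 7 vs 6] → C does not strictly dominate B (column X: 4 ≤ 5)
No single strategy strictly dominates all others → no strictly dominant strategy.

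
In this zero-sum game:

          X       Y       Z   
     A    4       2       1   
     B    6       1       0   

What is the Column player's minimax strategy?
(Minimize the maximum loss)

Column should play Z, value = 1

Work:
Column player minimizes Row's maximum payoff:
Column X: max payoff to Row = 6
Column Y: max payoff to Row = 2
Column Z: max payoff to Row = 1
Minimum is 1, achieved by column Z.
Minimax strategy: Z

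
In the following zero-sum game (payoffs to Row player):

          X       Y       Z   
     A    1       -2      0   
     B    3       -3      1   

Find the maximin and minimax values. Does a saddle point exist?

Maximin = -2, Minimax = -2, Saddle: True

Work:
Row minimums: [-2, -3] → maximin = -2
Column maximums: [3, -2, 1] → minimax = -2
Saddle point exists! Game value = -2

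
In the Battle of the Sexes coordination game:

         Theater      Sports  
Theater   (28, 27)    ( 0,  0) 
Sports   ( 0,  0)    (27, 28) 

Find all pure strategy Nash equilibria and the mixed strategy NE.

Pure NE: (Theater, Theater) and (Sports, Sports); Mixed NE: p = 0.5091, q = 0.4909

Work:
Check pure NE:
(Theater, Theater): (28, 27) - no unilateral deviation beneficial
(Sports, Sports): (27, 28) - no unilateral deviation beneficial
Mixed NE: P1 plays Theater with p = 0.5091, P2 plays Theater with q = 0.4909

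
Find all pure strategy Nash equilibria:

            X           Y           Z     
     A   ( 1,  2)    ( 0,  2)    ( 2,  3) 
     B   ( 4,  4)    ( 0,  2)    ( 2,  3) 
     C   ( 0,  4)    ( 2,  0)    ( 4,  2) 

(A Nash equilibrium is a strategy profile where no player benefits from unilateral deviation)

Nash equilibrium: (B, X)

Work:
Best responses:
  P1 vs X: payoffs [1, 4, 0] → best response B (payoff 4)
  P1 vs Y: payoffs [0, 0, 2] → best response C (payoff 2)
  P1 vs Z: payoffs [2, 2, 4] → best response C (payoff 4)
  P2 vs A: payoffs [2, 2, 3] → best response Z (payoff 3)
  P2 vs B: payoffs [4, 2, 3] → best response X (payoff 4)
  P2 vs C: payoffs [4, 0, 2] → best response X (payoff 4)
Mutual best responses: (B,X) → Nash equilibria.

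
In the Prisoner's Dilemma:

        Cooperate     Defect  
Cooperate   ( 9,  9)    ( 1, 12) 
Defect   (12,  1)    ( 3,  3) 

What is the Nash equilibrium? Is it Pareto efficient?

(Defect, Defect) is NE; not Pareto efficient

Work:
Defect dominates Cooperate for both players:
If P2 cooperates: Defect (12) > Cooperate (9)
If P2 defects: Defect (3) > Cooperate (1)
NE: (Defect, Defect) with payoff (3, 3)
But (Cooperate, Cooperate) = (9, 9) Pareto dominates (3, 3)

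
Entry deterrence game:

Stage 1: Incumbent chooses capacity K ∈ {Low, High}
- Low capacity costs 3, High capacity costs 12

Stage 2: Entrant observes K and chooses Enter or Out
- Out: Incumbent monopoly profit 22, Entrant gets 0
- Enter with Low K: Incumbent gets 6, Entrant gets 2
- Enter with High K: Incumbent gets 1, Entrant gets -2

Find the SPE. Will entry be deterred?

SPE: (High, Enter|Low, Out|High); Entry deterred. Incumbent net profit = 10

Work:
After Low K: Entrant enters (2 > 0)
After High K: Entrant stays out (-2 < 0)
Incumbent: Low → 6−3=3, High → 22−12=10
Incumbent chooses High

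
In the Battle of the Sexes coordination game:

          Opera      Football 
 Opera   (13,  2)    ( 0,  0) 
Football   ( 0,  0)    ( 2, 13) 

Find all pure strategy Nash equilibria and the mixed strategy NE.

Pure NE: (Opera, Opera) and (Football, Football); Mixed NE: p = 0.8667, q = 0.1333

Work:
Check pure NE:
(Opera, Opera): (13, 2) - no unilateral deviation beneficial
(Football, Football): (2, 13) - no unilateral deviation beneficial
Mixed NE: P1 plays Opera with p = 0.8667, P2 plays Opera with q = 0.1333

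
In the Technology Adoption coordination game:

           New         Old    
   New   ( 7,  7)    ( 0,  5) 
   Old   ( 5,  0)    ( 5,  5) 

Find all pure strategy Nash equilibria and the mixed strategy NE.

Pure NE: (New, New) and (Old, Old); Mixed NE: p = 0.7143, q = 0.7143

Work:
Check pure NE:
(New, New): (7, 7) - no unilateral deviation beneficial
(Old, Old): (5, 5) - no unilateral deviation beneficial
Mixed NE: P1 plays New with p = 0.7143, P2 plays New with q = 0.7143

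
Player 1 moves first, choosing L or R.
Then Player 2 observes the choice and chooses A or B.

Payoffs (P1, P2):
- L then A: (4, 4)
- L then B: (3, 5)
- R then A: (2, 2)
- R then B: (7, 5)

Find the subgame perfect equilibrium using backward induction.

P1 plays R, P2 plays B after L and B after R; Payoff (7, 5)

Work:
Backward induction:
After L: P2 chooses B → P1 gets 3
After R: P2 chooses B → P1 gets 7
P1 chooses R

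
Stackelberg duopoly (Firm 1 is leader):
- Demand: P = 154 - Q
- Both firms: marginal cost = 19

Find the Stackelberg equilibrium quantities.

q₁* (leader) = 67.5, q₂* (follower) = 33.75

Work:
Follower's reaction: q₂ = (a - c - q₁)/2
Leader substitutes: π₁ = q₁·(a - q₁ - (a-c-q₁)/2 - c)
FOC: q₁* = (154 - 19)/2 = 67.50
Then: q₂* = (154 - 19 - 67.5)/2 = 33.75
Leader has first-mover advantage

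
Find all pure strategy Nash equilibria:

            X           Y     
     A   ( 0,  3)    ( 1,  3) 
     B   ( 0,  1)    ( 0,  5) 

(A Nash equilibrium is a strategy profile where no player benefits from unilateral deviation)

Nash equilibrium: (A, X), (A, Y)

Work:
Best responses:
  P1 vs X: payoffs [0, 0] → best response A/B (payoff 0)
  P1 vs Y: payoffs [1, 0] → best response A (payoff 1)
  P2 vs A: payoffs [3, 3] → best response X/Y (payoff 3)
  P2 vs B: payoffs [1, 5] → best response Y (payoff 5)
Mutual best responses: (A,X), (A,Y) → Nash equilibria.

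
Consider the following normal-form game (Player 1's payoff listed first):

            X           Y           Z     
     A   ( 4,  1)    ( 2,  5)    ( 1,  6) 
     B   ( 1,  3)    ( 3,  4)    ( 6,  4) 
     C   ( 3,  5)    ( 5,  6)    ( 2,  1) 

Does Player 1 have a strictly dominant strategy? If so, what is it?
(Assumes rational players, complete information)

No strictly dominant strategy exists for Player 1

Work:
A strategy strictly dominates another if it gives a strictly higher payoff against every opponent action. Compare each pair of P1's strategies column-by-column:
  A vs B: [4 vs 1, 2 vs 3, 1 vs 6] → A does not strictly dominate B (column Y: 2 ≤ 3)
  A vs C: [4 vs 3, 2 vs 5, 1 vs 2] → A does not strictly dominate C (column Y: 2 ≤ 5)
  B vs A: [1 vs 4, 3 vs 2, 6 vs 1] → B does not strictly dominate A (column X: 1 ≤ 4)
  B vs C: [1 vs 3, 3 vs 5, 6 vs 2] → B does not strictly dominate C (column X: 1 ≤ 3)
  C vs A: [3 vs 4, 5 vs 2, 2 vs 1] → C does not strictly dominate A (column X: 3 ≤ 4)
  C vs B: [3 vs 1, 5 vs 3, 2 vs 6] → C does not strictly dominate B (column Z: 2 ≤ 6)
No single strategy strictly dominates all others → no strictly dominant strategy.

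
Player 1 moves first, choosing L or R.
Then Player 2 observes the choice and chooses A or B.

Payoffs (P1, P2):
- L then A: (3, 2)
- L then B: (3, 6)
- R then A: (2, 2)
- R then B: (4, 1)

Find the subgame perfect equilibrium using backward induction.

P1 plays L, P2 plays B after L and A after R; Payoff (3, 6)

Work:
Backward induction:
After L: P2 chooses B → P1 gets 3
After R: P2 chooses A → P1 gets 2
P1 chooses L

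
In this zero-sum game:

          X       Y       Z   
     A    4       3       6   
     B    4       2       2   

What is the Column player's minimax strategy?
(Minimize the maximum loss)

Column should play Y, value = 3

Work:
Column player minimizes Row's maximum payoff:
Column X: max payoff to Row = 4
Column Y: max payoff to Row = 3
Column Z: max payoff to Row = 6
Minimum is 3, achieved by column Y.
Minimax strategy: Y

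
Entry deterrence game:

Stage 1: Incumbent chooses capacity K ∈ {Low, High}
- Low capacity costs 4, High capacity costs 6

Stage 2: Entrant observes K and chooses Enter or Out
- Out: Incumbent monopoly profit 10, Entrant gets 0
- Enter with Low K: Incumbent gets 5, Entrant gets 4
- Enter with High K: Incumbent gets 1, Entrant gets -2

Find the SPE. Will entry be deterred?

SPE: (High, Enter|Low, Out|High); Entry deterred. Incumbent net profit = 4

Work:
After Low K: Entrant enters (4 > 0)
After High K: Entrant stays out (-2 < 0)
Incumbent: Low → 5−4=1, High → 10−6=4
Incumbent chooses High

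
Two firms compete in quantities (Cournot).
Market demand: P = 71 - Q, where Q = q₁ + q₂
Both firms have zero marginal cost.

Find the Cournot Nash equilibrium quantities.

q₁* = q₂* = 23.67; P* = 23.67

Work:
Profit: π_i = P·q_i = (a - q_i - q_j)·q_i
FOC: ∂π_i/∂q_i = a - 2q_i - q_j = 0
Reaction function: q_i = (71 - q_j)/2
Symmetry: q* = 71/3 = 23.67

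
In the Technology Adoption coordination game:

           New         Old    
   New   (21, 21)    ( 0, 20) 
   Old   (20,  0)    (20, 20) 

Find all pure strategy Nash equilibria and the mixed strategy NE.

Pure NE: (New, New) and (Old, Old); Mixed NE: p = 0.9524, q = 0.9524

Work:
Check pure NE:
(New, New): (21, 21) - no unilateral deviation beneficial
(Old, Old): (20, 20) - no unilateral deviation beneficial
Mixed NE: P1 plays New with p = 0.9524, P2 plays New with q = 0.9524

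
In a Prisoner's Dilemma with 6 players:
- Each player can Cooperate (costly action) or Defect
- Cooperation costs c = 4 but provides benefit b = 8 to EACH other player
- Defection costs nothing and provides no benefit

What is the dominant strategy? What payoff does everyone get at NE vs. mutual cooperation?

Dominant: Defect; NE payoff = 0; Coop payoff = 36

Work:
Defect dominates (saves cost c = 4, benefit to others is external)
NE: All defect → everyone gets 0
If all cooperate: each receives (5)×8 - 4 = 36
Social dilemma: 36 > 0 but NE gives 0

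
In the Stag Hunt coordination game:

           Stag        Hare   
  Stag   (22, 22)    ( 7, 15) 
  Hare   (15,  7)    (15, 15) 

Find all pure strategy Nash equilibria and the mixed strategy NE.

Pure NE: (Stag, Stag) and (Hare, Hare); Mixed NE: p = 0.5333, q = 0.5333

Work:
Check pure NE:
(Stag, Stag): (22, 22) - no unilateral deviation beneficial
(Hare, Hare): (15, 15) - no unilateral deviation beneficial
Mixed NE: P1 plays Stag with p = 0.5333, P2 plays Stag with q = 0.5333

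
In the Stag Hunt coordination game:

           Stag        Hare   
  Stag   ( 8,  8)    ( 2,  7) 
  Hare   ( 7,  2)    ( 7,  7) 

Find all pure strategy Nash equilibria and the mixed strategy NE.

Pure NE: (Stag, Stag) and (Hare, Hare); Mixed NE: p = 0.8333, q = 0.8333

Work:
Check pure NE:
(Stag, Stag): (8, 8) - no unilateral deviation beneficial
(Hare, Hare): (7, 7) - no unilateral deviation beneficial
Mixed NE: P1 plays Stag with p = 0.8333, P2 plays Stag with q = 0.8333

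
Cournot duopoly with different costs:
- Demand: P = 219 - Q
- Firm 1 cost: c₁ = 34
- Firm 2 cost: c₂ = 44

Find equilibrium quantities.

q₁* = 65.0, q₂* = 55.0

Work:
Reaction: q₁ = (219 - 34 - q₂)/2
Reaction: q₂ = (219 - 44 - q₁)/2
Solve simultaneously:
q₁* = (219 - 2×34 + 44)/3 = 65.0
q₂* = (219 - 2×44 + 34)/3 = 55.0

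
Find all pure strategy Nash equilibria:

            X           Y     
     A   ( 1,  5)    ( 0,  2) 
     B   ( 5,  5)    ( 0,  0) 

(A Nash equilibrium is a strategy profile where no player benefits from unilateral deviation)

Nash equilibrium: (B, X)

Work:
Best responses:
  P1 vs X: payoffs [1, 5] → best response B (payoff 5)
  P1 vs Y: payoffs [0, 0] → best response A/B (payoff 0)
  P2 vs A: payoffs [5, 2] → best response X (payoff 5)
  P2 vs B: payoffs [5, 0] → best response X (payoff 5)
Mutual best responses: (B,X) → Nash equilibria.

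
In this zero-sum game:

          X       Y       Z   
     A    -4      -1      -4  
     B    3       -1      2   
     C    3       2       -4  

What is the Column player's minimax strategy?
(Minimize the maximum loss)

Column should play Y or Z (all achieve the minimum), value = 2

Work:
Column player minimizes Row's maximum payoff:
Column X: max payoff to Row = 3
Column Y: max payoff to Row = 2
Column Z: max payoff to Row = 2
Minimum is 2, achieved by columns Y, Z (tied).
Each of Y or Z is a minimax strategy.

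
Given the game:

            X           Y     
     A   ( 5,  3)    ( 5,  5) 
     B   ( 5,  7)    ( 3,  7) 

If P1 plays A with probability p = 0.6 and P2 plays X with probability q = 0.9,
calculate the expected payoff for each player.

E[P1] = 4.92, E[P2] = 4.72

Work:
E[P1] = p·q·π₁(A,X) + p·(1-q)·π₁(A,Y) + (1-p)·q·π₁(B,X) + (1-p)·(1-q)·π₁(B,Y)
= 0.6·0.9·5 + 0.6·0.1·5 + 0.4·0.9·5 + 0.4·0.1·3
= 4.92

E[P2] = 4.72 (similar calculation)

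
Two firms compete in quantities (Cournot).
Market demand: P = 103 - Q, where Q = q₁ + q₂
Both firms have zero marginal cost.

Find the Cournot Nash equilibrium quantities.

q₁* = q₂* = 34.33; P* = 34.33

Work:
Profit: π_i = P·q_i = (a - q_i - q_j)·q_i
FOC: ∂π_i/∂q_i = a - 2q_i - q_j = 0
Reaction function: q_i = (103 - q_j)/2
Symmetry: q* = 103/3 = 34.33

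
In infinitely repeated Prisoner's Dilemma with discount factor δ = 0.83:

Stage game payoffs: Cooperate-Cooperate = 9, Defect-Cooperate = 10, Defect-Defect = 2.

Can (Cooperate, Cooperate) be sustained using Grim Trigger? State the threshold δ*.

δ* = 0.125; since δ = 0.83 ≥ 0.125, cooperation can be sustained

Work:
For Grim Trigger:
Cooperate forever: 9/(1-δ)
Defect then punished: 10 + 2·δ/(1-δ)
Need: 9/(1-δ) ≥ 10 + 2·δ/(1-δ)
Solving: δ ≥ (T-R)/(T-P) = (10-9)/(10-2) = 0.125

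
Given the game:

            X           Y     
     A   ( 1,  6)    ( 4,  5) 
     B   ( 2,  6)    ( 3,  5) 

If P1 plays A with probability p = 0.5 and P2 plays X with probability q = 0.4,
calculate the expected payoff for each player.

E[P1] = 2.7, E[P2] = 5.4

Work:
E[P1] = p·q·π₁(A,X) + p·(1-q)·π₁(A,Y) + (1-p)·q·π₁(B,X) + (1-p)·(1-q)·π₁(B,Y)
= 0.5·0.4·1 + 0.5·0.6·4 + 0.5·0.4·2 + 0.5·0.6·3
= 2.7

E[P2] = 5.4 (similar calculation)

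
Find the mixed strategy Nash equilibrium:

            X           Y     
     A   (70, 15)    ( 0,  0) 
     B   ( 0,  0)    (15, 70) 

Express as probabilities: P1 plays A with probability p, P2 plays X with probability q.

p = 0.8235, q = 0.1765

Work:
Find probabilities that make opponent indifferent:
P2 chooses q to make P1 indifferent between A and B
P1 chooses p to make P2 indifferent between X and Y
Mixed NE: P1 plays (A: 0.8235, B: 0.1765), P2 plays (X: 0.1765, Y: 0.8235)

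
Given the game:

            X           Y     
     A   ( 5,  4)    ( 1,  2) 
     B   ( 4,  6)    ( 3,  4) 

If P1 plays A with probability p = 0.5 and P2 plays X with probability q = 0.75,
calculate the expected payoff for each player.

E[P1] = 3.875, E[P2] = 4.5

Work:
E[P1] = p·q·π₁(A,X) + p·(1-q)·π₁(A,Y) + (1-p)·q·π₁(B,X) + (1-p)·(1-q)·π₁(B,Y)
= 0.5·0.75·5 + 0.5·0.25·1 + 0.5·0.75·4 + 0.5·0.25·3
= 3.875

E[P2] = 4.5 (similar calculation)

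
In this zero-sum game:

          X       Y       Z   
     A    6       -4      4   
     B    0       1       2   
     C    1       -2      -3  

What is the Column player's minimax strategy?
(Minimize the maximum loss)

Column should play Y, value = 1

Work:
Column player minimizes Row's maximum payoff:
Column X: max payoff to Row = 6
Column Y: max payoff to Row = 1
Column Z: max payoff to Row = 4
Minimum is 1, achieved by column Y.
Minimax strategy: Y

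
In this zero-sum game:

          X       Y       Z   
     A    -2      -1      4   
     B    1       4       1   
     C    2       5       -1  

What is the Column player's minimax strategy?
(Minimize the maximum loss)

Column should play X, value = 2

Work:
Column player minimizes Row's maximum payoff:
Column X: max payoff to Row = 2
Column Y: max payoff to Row = 5
Column Z: max payoff to Row = 4
Minimum is 2, achieved by column X.
Minimax strategy: X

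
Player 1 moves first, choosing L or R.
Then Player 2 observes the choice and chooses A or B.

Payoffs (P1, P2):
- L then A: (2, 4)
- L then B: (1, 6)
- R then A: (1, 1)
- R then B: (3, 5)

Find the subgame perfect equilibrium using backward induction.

P1 plays R, P2 plays B after L and B after R; Payoff (3, 5)

Work:
Backward induction:
After L: P2 chooses B → P1 gets 1
After R: P2 chooses B → P1 gets 3
P1 chooses R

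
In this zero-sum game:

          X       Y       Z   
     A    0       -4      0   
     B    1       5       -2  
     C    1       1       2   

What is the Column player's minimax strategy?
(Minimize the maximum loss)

Column should play X, value = 1

Work:
Column player minimizes Row's maximum payoff:
Column X: max payoff to Row = 1
Column Y: max payoff to Row = 5
Column Z: max payoff to Row = 2
Minimum is 1, achieved by column X.
Minimax strategy: X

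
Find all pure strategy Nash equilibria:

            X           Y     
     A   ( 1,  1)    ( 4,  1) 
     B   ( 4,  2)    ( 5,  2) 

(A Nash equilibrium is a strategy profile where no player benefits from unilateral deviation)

Nash equilibrium: (B, X), (B, Y)

Work:
Best responses:
  P1 vs X: payoffs [1, 4] → best response B (payoff 4)
  P1 vs Y: payoffs [4, 5] → best response B (payoff 5)
  P2 vs A: payoffs [1, 1] → best response X/Y (payoff 1)
  P2 vs B: payoffs [2, 2] → best response X/Y (payoff 2)
Mutual best responses: (B,X), (B,Y) → Nash equilibria.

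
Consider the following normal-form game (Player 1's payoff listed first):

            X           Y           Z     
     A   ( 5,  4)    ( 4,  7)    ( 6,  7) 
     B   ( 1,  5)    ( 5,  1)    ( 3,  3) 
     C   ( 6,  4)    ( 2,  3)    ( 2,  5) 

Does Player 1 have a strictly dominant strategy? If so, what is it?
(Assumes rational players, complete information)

No strictly dominant strategy exists for Player 1

Work:
A strategy strictly dominates another if it gives a strictly higher payoff against every opponent action. Compare each pair of P1's strategies column-by-column:
  A vs B: [5 vs 1, 4 vs 5, 6 vs 3] → A does not strictly dominate B (column Y: 4 ≤ 5)
  A vs C: [5 vs 6, 4 vs 2, 6 vs 2] → A does not strictly dominate C (column X: 5 ≤ 6)
  B vs A: [1 vs 5, 5 vs 4, 3 vs 6] → B does not strictly dominate A (column X: 1 ≤ 5)
  B vs C: [1 vs 6, 5 vs 2, 3 vs 2] → B does not strictly dominate C (column X: 1 ≤ 6)
  C vs A: [6 vs 5, 2 vs 4, 2 vs 6] → C does not strictly dominate A (column Y: 2 ≤ 4)
  C vs B: [6 vs 1, 2 vs 5, 2 vs 3] → C does not strictly dominate B (column Y: 2 ≤ 5)
No single strategy strictly dominates all others → no strictly dominant strategy.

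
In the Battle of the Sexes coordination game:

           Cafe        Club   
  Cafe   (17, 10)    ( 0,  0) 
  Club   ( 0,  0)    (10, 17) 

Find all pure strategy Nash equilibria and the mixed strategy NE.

Pure NE: (Cafe, Cafe) and (Club, Club); Mixed NE: p = 0.6296, q = 0.3704

Work:
Check pure NE:
(Cafe, Cafe): (17, 10) - no unilateral deviation beneficial
(Club, Club): (10, 17) - no unilateral deviation beneficial
Mixed NE: P1 plays Cafe with p = 0.6296, P2 plays Cafe with q = 0.3704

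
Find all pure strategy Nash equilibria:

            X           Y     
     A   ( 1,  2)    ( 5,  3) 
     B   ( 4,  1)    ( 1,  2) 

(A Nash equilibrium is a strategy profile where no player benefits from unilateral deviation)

Nash equilibrium: (A, Y)

Work:
Best responses:
  P1 vs X: payoffs [1, 4] → best response B (payoff 4)
  P1 vs Y: payoffs [5, 1] → best response A (payoff 5)
  P2 vs A: payoffs [2, 3] → best response Y (payoff 3)
  P2 vs B: payoffs [1, 2] → best response Y (payoff 2)
Mutual best responses: (A,Y) → Nash equilibria.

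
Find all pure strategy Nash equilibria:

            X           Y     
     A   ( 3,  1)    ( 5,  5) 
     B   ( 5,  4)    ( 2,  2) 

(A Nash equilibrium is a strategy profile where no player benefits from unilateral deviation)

Nash equilibrium: (A, Y), (B, X)

Work:
Best responses:
  P1 vs X: payoffs [3, 5] → best response B (payoff 5)
  P1 vs Y: payoffs [5, 2] → best response A (payoff 5)
  P2 vs A: payoffs [1, 5] → best response Y (payoff 5)
  P2 vs B: payoffs [4, 2] → best response X (payoff 4)
Mutual best responses: (A,Y), (B,X) → Nash equilibria.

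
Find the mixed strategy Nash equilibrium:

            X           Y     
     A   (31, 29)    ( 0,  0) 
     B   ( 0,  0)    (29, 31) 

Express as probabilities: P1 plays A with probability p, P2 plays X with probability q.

p = 0.5167, q = 0.4833

Work:
Find probabilities that make opponent indifferent:
P2 chooses q to make P1 indifferent between A and B
P1 chooses p to make P2 indifferent between X and Y
Mixed NE: P1 plays (A: 0.5167, B: 0.4833), P2 plays (X: 0.4833, Y: 0.5167)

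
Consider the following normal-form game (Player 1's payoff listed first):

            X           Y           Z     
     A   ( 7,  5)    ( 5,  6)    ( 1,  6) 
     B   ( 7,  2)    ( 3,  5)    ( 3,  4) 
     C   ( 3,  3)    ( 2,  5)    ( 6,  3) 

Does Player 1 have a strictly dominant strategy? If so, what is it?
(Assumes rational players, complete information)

No strictly dominant strategy exists for Player 1

Work:
A strategy strictly dominates another if it gives a strictly higher payoff against every opponent action. Compare each pair of P1's strategies column-by-column:
  A vs B: [7 vs 7, 5 vs 3, 1 vs 3] → A does not strictly dominate B (column X: 7 ≤ 7)
  A vs C: [7 vs 3, 5 vs 2, 1 vs 6] → A does not strictly dominate C (column Z: 1 ≤ 6)
  B vs A: [7 vs 7, 3 vs 5, 3 vs 1] → B does not strictly dominate A (column X: 7 ≤ 7)
  B vs C: [7 vs 3, 3 vs 2, 3 vs 6] → B does not strictly dominate C (column Z: 3 ≤ 6)
  C vs A: [3 vs 7, 2 vs 5, 6 vs 1] → C does not strictly dominate A (column X: 3 ≤ 7)
  C vs B: [3 vs 7, 2 vs 3, 6 vs 3] → C does not strictly dominate B (column X: 3 ≤ 7)
No single strategy strictly dominates all others → no strictly dominant strategy.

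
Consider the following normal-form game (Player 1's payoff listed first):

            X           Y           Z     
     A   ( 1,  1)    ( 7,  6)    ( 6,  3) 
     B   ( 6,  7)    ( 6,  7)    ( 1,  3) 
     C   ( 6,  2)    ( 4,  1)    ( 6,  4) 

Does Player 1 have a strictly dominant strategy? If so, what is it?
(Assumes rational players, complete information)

No strictly dominant strategy exists for Player 1

Work:
A strategy strictly dominates another if it gives a strictly higher payoff against every opponent action. Compare each pair of P1's strategies column-by-column:
  A vs B: [1 vs 6, 7 vs 6, 6 vs 1] → A does not strictly dominate B (column X: 1 ≤ 6)
  A vs C: [1 vs 6, 7 vs 4, 6 vs 6] → A does not strictly dominate C (column X: 1 ≤ 6)
  B vs A: [6 vs 1, 6 vs 7, 1 vs 6] → B does not strictly dominate A (column Y: 6 ≤ 7)
  B vs C: [6 vs 6, 6 vs 4, 1 vs 6] → B does not strictly dominate C (column X: 6 ≤ 6)
  C vs A: [6 vs 1, 4 vs 7, 6 vs 6] → C does not strictly dominate A (column Y: 4 ≤ 7)
  C vs B: [6 vs 6, 4 vs 6, 6 vs 1] → C does not strictly dominate B (column X: 6 ≤ 6)
No single strategy strictly dominates all others → no strictly dominant strategy.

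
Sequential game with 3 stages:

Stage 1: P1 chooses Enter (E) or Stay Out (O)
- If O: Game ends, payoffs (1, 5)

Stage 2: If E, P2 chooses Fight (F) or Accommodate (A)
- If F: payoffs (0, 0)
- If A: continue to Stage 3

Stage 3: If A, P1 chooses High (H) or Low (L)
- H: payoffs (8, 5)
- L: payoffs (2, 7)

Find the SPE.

SPE: (E, A, H); Outcome (8, 5)

Work:
Stage 3: P1 chooses H (8 vs 2)
Stage 2: P2: F->0, A->5 (anticipating H). Choose A
Stage 1: P1: O->1, E->8 (anticipating A, H). Choose E
SPE path: E -> A -> H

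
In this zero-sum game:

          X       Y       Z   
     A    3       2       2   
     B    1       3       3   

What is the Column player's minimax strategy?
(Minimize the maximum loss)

Column should play X or Y or Z (all achieve the minimum), value = 3

Work:
Column player minimizes Row's maximum payoff:
Column X: max payoff to Row = 3
Column Y: max payoff to Row = 3
Column Z: max payoff to Row = 3
Minimum is 3, achieved by columns X, Y, Z (tied).
Each of X or Y or Z is a minimax strategy.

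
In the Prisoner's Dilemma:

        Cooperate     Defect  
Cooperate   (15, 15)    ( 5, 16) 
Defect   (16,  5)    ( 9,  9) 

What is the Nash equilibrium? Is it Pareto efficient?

(Defect, Defect) is NE; not Pareto efficient

Work:
Defect dominates Cooperate for both players:
If P2 cooperates: Defect (16) > Cooperate (15)
If P2 defects: Defect (9) > Cooperate (5)
NE: (Defect, Defect) with payoff (9, 9)
But (Cooperate, Cooperate) = (15, 15) Pareto dominates (9, 9)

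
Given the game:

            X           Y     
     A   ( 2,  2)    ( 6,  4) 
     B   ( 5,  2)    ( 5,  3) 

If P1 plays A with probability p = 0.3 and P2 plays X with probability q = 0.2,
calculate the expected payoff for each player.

E[P1] = 5.06, E[P2] = 3.04

Work:
E[P1] = p·q·π₁(A,X) + p·(1-q)·π₁(A,Y) + (1-p)·q·π₁(B,X) + (1-p)·(1-q)·π₁(B,Y)
= 0.3·0.2·2 + 0.3·0.8·6 + 0.7·0.2·5 + 0.7·0.8·5
= 5.06

E[P2] = 3.04 (similar calculation)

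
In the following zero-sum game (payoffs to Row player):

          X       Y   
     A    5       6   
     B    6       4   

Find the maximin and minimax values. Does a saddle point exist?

Maximin = 5, Minimax = 6, Saddle: False

Work:
Row minimums: [5, 4] → maximin = 5
Column maximums: [6, 6] → minimax = 6
No saddle point (maximin ≠ minimax). Mixed strategy needed.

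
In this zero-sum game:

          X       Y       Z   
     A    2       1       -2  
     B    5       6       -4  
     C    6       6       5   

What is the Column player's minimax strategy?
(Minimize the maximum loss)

Column should play Z, value = 5

Work:
Column player minimizes Row's maximum payoff:
Column X: max payoff to Row = 6
Column Y: max payoff to Row = 6
Column Z: max payoff to Row = 5
Minimum is 5, achieved by column Z.
Minimax strategy: Z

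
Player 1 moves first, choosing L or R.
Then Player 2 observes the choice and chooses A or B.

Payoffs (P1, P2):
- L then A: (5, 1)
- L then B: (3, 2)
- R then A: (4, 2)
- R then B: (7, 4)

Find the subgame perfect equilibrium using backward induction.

P1 plays R, P2 plays B after L and B after R; Payoff (7, 4)

Work:
Backward induction:
After L: P2 chooses B → P1 gets 3
After R: P2 chooses B → P1 gets 7
P1 chooses R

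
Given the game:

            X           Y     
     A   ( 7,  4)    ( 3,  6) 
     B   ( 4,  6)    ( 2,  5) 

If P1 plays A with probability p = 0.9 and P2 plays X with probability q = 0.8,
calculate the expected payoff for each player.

E[P1] = 5.94, E[P2] = 4.54

Work:
E[P1] = p·q·π₁(A,X) + p·(1-q)·π₁(A,Y) + (1-p)·q·π₁(B,X) + (1-p)·(1-q)·π₁(B,Y)
= 0.9·0.8·7 + 0.9·0.2·3 + 0.1·0.8·4 + 0.1·0.2·2
= 5.94

E[P2] = 4.54 (similar calculation)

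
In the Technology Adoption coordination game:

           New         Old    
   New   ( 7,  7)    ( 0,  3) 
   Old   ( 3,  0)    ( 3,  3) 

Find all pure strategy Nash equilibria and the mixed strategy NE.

Pure NE: (New, New) and (Old, Old); Mixed NE: p = 0.4286, q = 0.4286

Work:
Check pure NE:
(New, New): (7, 7) - no unilateral deviation beneficial
(Old, Old): (3, 3) - no unilateral deviation beneficial
Mixed NE: P1 plays New with p = 0.4286, P2 plays New with q = 0.4286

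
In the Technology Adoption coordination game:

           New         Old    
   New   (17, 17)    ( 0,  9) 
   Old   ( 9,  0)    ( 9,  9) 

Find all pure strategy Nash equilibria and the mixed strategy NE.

Pure NE: (New, New) and (Old, Old); Mixed NE: p = 0.5294, q = 0.5294

Work:
Check pure NE:
(New, New): (17, 17) - no unilateral deviation beneficial
(Old, Old): (9, 9) - no unilateral deviation beneficial
Mixed NE: P1 plays New with p = 0.5294, P2 plays New with q = 0.5294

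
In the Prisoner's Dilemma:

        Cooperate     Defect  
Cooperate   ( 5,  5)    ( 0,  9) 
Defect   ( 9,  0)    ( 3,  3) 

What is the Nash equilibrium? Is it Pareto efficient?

(Defect, Defect) is NE; not Pareto efficient

Work:
Defect dominates Cooperate for both players:
If P2 cooperates: Defect (9) > Cooperate (5)
If P2 defects: Defect (3) > Cooperate (0)
NE: (Defect, Defect) with payoff (3, 3)
But (Cooperate, Cooperate) = (5, 5) Pareto dominates (3, 3)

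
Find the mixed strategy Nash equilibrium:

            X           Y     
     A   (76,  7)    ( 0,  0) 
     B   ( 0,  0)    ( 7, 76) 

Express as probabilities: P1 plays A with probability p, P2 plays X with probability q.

p = 0.9157, q = 0.0843

Work:
Find probabilities that make opponent indifferent:
P2 chooses q to make P1 indifferent between A and B
P1 chooses p to make P2 indifferent between X and Y
Mixed NE: P1 plays (A: 0.9157, B: 0.0843), P2 plays (X: 0.0843, Y: 0.9157)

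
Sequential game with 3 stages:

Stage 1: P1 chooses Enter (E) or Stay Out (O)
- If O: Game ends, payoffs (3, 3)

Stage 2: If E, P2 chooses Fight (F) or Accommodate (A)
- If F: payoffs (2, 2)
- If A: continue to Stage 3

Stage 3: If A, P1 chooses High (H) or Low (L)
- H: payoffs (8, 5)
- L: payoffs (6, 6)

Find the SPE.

SPE: (E, A, H); Outcome (8, 5)

Work:
Stage 3: P1 chooses H (8 vs 6)
Stage 2: P2: F->2, A->5 (anticipating H). Choose A
Stage 1: P1: O->3, E->8 (anticipating A, H). Choose E
SPE path: E -> A -> H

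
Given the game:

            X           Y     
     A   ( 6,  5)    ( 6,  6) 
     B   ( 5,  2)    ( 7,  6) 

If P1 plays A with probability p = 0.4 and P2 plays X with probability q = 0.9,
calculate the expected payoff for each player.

E[P1] = 5.52, E[P2] = 3.48

Work:
E[P1] = p·q·π₁(A,X) + p·(1-q)·π₁(A,Y) + (1-p)·q·π₁(B,X) + (1-p)·(1-q)·π₁(B,Y)
= 0.4·0.9·6 + 0.4·0.1·6 + 0.6·0.9·5 + 0.6·0.1·7
= 5.52

E[P2] = 3.48 (similar calculation)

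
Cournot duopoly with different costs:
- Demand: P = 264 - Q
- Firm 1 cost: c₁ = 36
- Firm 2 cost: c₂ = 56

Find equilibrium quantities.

q₁* = 82.67, q₂* = 62.67

Work:
Reaction: q₁ = (264 - 36 - q₂)/2
Reaction: q₂ = (264 - 56 - q₁)/2
Solve simultaneously:
q₁* = (264 - 2×36 + 56)/3 = 82.67
q₂* = (264 - 2×56 + 36)/3 = 62.67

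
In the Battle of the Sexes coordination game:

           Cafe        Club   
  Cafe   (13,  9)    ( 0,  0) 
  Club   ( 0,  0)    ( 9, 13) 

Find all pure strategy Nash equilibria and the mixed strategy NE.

Pure NE: (Cafe, Cafe) and (Club, Club); Mixed NE: p = 0.5909, q = 0.4091

Work:
Check pure NE:
(Cafe, Cafe): (13, 9) - no unilateral deviation beneficial
(Club, Club): (9, 13) - no unilateral deviation beneficial
Mixed NE: P1 plays Cafe with p = 0.5909, P2 plays Cafe with q = 0.4091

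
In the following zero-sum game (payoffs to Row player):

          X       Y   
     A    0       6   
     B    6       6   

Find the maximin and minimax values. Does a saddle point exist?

Maximin = 6, Minimax = 6, Saddle: True

Work:
Row minimums: [0, 6] → maximin = 6
Column maximums: [6, 6] → minimax = 6
Saddle point exists! Game value = 6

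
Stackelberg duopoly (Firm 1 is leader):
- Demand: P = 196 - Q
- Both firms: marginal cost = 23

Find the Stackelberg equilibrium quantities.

q₁* (leader) = 86.5, q₂* (follower) = 43.25

Work:
Follower's reaction: q₂ = (a - c - q₁)/2
Leader substitutes: π₁ = q₁·(a - q₁ - (a-c-q₁)/2 - c)
FOC: q₁* = (196 - 23)/2 = 86.50
Then: q₂* = (196 - 23 - 86.5)/2 = 43.25
Leader has first-mover advantage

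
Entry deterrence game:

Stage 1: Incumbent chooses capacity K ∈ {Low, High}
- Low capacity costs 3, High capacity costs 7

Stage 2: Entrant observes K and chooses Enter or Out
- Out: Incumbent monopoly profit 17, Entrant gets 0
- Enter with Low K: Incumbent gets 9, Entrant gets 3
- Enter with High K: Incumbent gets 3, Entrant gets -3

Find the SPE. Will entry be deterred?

SPE: (High, Enter|Low, Out|High); Entry deterred. Incumbent net profit = 10

Work:
After Low K: Entrant enters (3 > 0)
After High K: Entrant stays out (-3 < 0)
Incumbent: Low → 9−3=6, High → 17−7=10
Incumbent chooses High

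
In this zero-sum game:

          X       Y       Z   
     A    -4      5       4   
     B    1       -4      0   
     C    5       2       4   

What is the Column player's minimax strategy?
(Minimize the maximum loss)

Column should play Z, value = 4

Work:
Column player minimizes Row's maximum payoff:
Column X: max payoff to Row = 5
Column Y: max payoff to Row = 5
Column Z: max payoff to Row = 4
Minimum is 4, achieved by column Z.
Minimax strategy: Z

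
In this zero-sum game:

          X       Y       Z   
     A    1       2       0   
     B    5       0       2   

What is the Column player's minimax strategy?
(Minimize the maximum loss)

Column should play Y or Z (all achieve the minimum), value = 2

Work:
Column player minimizes Row's maximum payoff:
Column X: max payoff to Row = 5
Column Y: max payoff to Row = 2
Column Z: max payoff to Row = 2
Minimum is 2, achieved by columns Y, Z (tied).
Each of Y or Z is a minimax strategy.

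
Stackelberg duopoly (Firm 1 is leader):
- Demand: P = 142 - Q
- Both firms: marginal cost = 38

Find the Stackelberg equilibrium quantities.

q₁* (leader) = 52.0, q₂* (follower) = 26.0

Work:
Follower's reaction: q₂ = (a - c - q₁)/2
Leader substitutes: π₁ = q₁·(a - q₁ - (a-c-q₁)/2 - c)
FOC: q₁* = (142 - 38)/2 = 52.00
Then: q₂* = (142 - 38 - 52.0)/2 = 26.00
Leader has first-mover advantage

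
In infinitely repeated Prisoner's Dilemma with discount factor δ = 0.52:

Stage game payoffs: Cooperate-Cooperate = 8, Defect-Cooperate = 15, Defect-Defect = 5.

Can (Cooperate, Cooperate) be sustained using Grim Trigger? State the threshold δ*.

δ* = 0.7; since δ = 0.52 < 0.7, cooperation cannot be sustained

Work:
For Grim Trigger:
Cooperate forever: 8/(1-δ)
Defect then punished: 15 + 5·δ/(1-δ)
Need: 8/(1-δ) ≥ 15 + 5·δ/(1-δ)
Solving: δ ≥ (T-R)/(T-P) = (15-8)/(15-5) = 0.7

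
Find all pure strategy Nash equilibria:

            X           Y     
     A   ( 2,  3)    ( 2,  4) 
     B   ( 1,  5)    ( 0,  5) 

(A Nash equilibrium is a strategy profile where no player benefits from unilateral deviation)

Nash equilibrium: (A, Y)

Work:
Best responses:
  P1 vs X: payoffs [2, 1] → best response A (payoff 2)
  P1 vs Y: payoffs [2, 0] → best response A (payoff 2)
  P2 vs A: payoffs [3, 4] → best response Y (payoff 4)
  P2 vs B: payoffs [5, 5] → best response X/Y (payoff 5)
Mutual best responses: (A,Y) → Nash equilibria.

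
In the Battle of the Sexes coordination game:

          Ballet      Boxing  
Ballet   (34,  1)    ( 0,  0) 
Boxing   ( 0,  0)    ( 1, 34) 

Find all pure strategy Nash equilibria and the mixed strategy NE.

Pure NE: (Ballet, Ballet) and (Boxing, Boxing); Mixed NE: p = 0.9714, q = 0.0286

Work:
Check pure NE:
(Ballet, Ballet): (34, 1) - no unilateral deviation beneficial
(Boxing, Boxing): (1, 34) - no unilateral deviation beneficial
Mixed NE: P1 plays Ballet with p = 0.9714, P2 plays Ballet with q = 0.0286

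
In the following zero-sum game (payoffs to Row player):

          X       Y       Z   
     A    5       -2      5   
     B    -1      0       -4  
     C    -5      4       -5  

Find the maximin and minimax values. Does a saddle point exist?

Maximin = -2, Minimax = 4, Saddle: False

Work:
Row minimums: [-2, -4, -5] → maximin = -2
Column maximums: [5, 4, 5] → minimax = 4
No saddle point (maximin ≠ minimax). Mixed strategy needed.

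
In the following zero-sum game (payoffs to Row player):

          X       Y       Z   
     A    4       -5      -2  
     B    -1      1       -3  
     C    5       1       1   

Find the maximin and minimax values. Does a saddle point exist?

Maximin = 1, Minimax = 1, Saddle: True

Work:
Row minimums: [-5, -3, 1] → maximin = 1
Column maximums: [5, 1, 1] → minimax = 1
Saddle point exists! Game value = 1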